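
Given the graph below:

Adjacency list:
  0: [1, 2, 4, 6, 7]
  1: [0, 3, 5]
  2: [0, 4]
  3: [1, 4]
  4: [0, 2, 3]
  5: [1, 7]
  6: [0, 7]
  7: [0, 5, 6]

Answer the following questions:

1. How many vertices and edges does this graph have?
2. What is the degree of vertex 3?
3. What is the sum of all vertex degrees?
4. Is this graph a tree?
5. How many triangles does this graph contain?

Count: 8 vertices, 11 edges.
Vertex 3 has neighbors [1, 4], degree = 2.
Handshaking lemma: 2 * 11 = 22.
A tree on 8 vertices has 7 edges. This graph has 11 edges (4 extra). Not a tree.
Number of triangles = 2.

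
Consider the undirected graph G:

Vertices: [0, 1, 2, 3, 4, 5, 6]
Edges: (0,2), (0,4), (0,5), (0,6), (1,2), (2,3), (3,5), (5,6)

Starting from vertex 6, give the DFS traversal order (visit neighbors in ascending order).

DFS from vertex 6 (neighbors processed in ascending order):
Visit order: 6, 0, 2, 1, 3, 5, 4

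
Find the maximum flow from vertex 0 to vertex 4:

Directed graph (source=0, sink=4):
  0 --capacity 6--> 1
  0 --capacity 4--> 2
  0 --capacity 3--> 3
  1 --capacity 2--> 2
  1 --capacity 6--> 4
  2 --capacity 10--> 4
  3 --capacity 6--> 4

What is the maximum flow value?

Computing max flow:
  Flow on (0->1): 6/6
  Flow on (0->2): 4/4
  Flow on (0->3): 3/3
  Flow on (1->4): 6/6
  Flow on (2->4): 4/10
  Flow on (3->4): 3/6
Maximum flow = 13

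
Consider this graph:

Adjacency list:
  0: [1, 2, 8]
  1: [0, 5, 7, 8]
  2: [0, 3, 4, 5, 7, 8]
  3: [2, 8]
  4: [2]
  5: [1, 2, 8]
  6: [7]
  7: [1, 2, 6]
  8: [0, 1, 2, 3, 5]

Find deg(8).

Vertex 8 has neighbors [0, 1, 2, 3, 5], so deg(8) = 5.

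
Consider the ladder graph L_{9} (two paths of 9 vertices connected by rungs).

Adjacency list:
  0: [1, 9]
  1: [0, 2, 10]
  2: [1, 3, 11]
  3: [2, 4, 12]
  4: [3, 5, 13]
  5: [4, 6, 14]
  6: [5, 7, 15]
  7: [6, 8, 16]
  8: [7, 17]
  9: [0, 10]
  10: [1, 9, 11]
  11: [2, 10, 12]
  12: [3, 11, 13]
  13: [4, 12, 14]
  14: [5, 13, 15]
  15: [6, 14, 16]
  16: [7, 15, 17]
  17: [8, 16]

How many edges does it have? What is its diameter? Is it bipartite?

Ladder graph L_{9}: 9 rungs + 2 * (9-1) path edges = 9 + 16 = 25 edges.
Diameter = 9.
Ladder graphs are bipartite (alternating coloring along each path).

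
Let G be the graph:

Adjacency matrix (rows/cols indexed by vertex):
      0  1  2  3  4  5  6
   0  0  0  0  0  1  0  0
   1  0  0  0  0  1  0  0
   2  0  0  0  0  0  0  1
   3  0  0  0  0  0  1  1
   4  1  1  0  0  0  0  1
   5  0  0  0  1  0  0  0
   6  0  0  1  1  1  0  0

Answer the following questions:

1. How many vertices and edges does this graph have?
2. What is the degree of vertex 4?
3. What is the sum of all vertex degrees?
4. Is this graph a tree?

Count: 7 vertices, 6 edges.
Vertex 4 has neighbors [0, 1, 6], degree = 3.
Handshaking lemma: 2 * 6 = 12.
A graph is a tree iff it is connected and has exactly n-1 edges. This graph is connected (all 7 vertices in one component) and has 7-1 = 6 edges. It is a tree.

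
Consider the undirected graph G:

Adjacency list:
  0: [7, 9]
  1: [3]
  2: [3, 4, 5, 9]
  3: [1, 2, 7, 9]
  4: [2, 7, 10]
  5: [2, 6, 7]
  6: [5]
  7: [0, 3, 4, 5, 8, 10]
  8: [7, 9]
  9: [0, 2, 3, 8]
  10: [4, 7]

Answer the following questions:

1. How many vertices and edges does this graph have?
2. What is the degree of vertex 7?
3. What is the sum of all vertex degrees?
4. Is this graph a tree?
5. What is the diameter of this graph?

Count: 11 vertices, 16 edges.
Vertex 7 has neighbors [0, 3, 4, 5, 8, 10], degree = 6.
Handshaking lemma: 2 * 16 = 32.
A tree on 11 vertices has 10 edges. This graph has 16 edges (6 extra). Not a tree.
Diameter (longest shortest path) = 4.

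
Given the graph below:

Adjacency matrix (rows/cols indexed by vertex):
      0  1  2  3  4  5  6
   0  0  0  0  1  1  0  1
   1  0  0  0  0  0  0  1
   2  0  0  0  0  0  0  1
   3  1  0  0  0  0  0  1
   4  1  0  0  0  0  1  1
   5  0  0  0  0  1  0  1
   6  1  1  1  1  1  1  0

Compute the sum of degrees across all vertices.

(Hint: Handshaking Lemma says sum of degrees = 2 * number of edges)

Count edges: 9 edges.
By Handshaking Lemma: sum of degrees = 2 * 9 = 18.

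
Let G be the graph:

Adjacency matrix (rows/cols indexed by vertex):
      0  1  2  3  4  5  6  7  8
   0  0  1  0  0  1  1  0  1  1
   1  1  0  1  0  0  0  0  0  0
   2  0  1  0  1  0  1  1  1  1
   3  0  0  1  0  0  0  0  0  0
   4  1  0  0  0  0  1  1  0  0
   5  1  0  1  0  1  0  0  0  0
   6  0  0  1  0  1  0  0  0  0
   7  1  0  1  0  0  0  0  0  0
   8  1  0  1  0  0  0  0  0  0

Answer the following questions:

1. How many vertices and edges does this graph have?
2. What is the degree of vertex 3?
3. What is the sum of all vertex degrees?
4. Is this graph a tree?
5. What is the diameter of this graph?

Count: 9 vertices, 13 edges.
Vertex 3 has neighbors [2], degree = 1.
Handshaking lemma: 2 * 13 = 26.
A tree on 9 vertices has 8 edges. This graph has 13 edges (5 extra). Not a tree.
Diameter (longest shortest path) = 3.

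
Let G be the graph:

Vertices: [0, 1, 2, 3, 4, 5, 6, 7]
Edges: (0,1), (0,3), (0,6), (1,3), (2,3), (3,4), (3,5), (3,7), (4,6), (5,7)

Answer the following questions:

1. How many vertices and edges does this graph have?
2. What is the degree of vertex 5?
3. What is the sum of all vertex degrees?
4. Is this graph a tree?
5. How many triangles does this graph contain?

Count: 8 vertices, 10 edges.
Vertex 5 has neighbors [3, 7], degree = 2.
Handshaking lemma: 2 * 10 = 20.
A tree on 8 vertices has 7 edges. This graph has 10 edges (3 extra). Not a tree.
Number of triangles = 2.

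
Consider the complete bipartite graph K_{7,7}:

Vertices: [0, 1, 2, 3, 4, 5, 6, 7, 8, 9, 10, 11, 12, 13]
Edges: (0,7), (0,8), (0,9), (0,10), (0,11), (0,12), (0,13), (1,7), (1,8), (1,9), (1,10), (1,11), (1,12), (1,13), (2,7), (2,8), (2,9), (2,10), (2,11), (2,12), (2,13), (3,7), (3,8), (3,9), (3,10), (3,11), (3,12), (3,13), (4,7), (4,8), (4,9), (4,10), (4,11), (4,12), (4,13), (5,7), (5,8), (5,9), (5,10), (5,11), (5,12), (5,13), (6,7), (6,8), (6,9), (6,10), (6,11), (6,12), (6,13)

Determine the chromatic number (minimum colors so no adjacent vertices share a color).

K_{7,7} is bipartite: vertices split into two independent sets of size 7 and 7.
Color one set 0, the other 1. No adjacent vertices share a color.
Chromatic number = 2.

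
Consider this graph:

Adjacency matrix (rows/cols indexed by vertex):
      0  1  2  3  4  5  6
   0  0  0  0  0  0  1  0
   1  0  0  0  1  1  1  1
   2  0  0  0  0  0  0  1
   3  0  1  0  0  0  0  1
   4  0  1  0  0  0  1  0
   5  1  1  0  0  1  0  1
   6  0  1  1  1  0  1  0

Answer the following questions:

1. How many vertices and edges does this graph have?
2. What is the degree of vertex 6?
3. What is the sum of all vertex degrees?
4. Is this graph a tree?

Count: 7 vertices, 9 edges.
Vertex 6 has neighbors [1, 2, 3, 5], degree = 4.
Handshaking lemma: 2 * 9 = 18.
A tree on 7 vertices has 6 edges. This graph has 9 edges (3 extra). Not a tree.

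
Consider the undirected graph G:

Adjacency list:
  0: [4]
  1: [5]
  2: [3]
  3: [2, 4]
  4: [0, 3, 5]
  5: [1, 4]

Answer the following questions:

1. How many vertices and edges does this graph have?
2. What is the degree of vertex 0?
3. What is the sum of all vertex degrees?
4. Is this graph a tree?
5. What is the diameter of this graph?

Count: 6 vertices, 5 edges.
Vertex 0 has neighbors [4], degree = 1.
Handshaking lemma: 2 * 5 = 10.
A graph is a tree iff it is connected and has exactly n-1 edges. This graph is connected (all 6 vertices in one component) and has 6-1 = 5 edges. It is a tree.
Diameter (longest shortest path) = 4.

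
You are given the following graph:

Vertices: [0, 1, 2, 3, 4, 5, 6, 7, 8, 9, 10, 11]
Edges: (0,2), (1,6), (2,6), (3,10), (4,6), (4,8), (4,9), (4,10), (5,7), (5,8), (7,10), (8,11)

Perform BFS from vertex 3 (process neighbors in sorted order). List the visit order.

BFS from vertex 3 (neighbors processed in ascending order):
Visit order: 3, 10, 4, 7, 6, 8, 9, 5, 1, 2, 11, 0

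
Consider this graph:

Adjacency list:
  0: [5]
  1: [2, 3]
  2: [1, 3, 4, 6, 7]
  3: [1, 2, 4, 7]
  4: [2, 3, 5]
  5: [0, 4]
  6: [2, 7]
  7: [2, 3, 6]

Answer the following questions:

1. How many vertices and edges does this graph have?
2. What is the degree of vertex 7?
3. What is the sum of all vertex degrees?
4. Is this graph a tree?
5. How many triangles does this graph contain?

Count: 8 vertices, 11 edges.
Vertex 7 has neighbors [2, 3, 6], degree = 3.
Handshaking lemma: 2 * 11 = 22.
A tree on 8 vertices has 7 edges. This graph has 11 edges (4 extra). Not a tree.
Number of triangles = 4.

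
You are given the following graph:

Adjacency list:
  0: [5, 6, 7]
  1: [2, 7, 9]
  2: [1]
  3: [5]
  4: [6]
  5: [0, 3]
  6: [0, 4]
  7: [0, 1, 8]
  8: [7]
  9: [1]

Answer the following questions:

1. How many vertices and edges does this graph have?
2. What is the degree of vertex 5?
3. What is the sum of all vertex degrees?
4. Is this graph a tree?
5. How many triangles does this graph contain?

Count: 10 vertices, 9 edges.
Vertex 5 has neighbors [0, 3], degree = 2.
Handshaking lemma: 2 * 9 = 18.
A graph is a tree iff it is connected and has exactly n-1 edges. This graph is connected (all 10 vertices in one component) and has 10-1 = 9 edges. It is a tree.
Number of triangles = 0.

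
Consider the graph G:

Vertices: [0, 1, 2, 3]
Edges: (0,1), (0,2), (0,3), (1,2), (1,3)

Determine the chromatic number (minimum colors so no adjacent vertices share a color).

The graph has a maximum clique of size 3 (lower bound on chromatic number).
A valid 3-coloring: {0: 0, 1: 1, 2: 2, 3: 2}.
Chromatic number = 3.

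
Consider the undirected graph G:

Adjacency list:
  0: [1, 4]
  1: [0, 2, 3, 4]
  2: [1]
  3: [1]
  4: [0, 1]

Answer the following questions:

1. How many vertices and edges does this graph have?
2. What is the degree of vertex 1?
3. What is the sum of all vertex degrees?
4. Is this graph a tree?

Count: 5 vertices, 5 edges.
Vertex 1 has neighbors [0, 2, 3, 4], degree = 4.
Handshaking lemma: 2 * 5 = 10.
A tree on 5 vertices has 4 edges. This graph has 5 edges (1 extra). Not a tree.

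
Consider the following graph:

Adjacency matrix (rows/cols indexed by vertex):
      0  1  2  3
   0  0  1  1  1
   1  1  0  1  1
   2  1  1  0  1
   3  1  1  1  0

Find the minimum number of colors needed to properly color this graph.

The graph has a maximum clique of size 4 (lower bound on chromatic number).
A valid 4-coloring: {0: 0, 1: 1, 2: 2, 3: 3}.
Chromatic number = 4.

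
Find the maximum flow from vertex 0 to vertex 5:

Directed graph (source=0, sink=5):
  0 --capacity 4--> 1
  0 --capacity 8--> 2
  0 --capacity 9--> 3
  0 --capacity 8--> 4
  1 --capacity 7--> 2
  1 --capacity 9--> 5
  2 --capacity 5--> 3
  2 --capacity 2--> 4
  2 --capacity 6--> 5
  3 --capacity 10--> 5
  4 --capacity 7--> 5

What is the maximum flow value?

Computing max flow:
  Flow on (0->1): 4/4
  Flow on (0->2): 8/8
  Flow on (0->3): 8/9
  Flow on (0->4): 7/8
  Flow on (1->5): 4/9
  Flow on (2->3): 2/5
  Flow on (2->5): 6/6
  Flow on (3->5): 10/10
  Flow on (4->5): 7/7
Maximum flow = 27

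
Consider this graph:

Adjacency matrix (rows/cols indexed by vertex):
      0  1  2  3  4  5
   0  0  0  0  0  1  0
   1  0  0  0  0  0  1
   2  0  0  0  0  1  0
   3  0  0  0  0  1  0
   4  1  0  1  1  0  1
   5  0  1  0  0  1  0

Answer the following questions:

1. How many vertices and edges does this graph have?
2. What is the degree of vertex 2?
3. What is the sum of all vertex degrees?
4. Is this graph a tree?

Count: 6 vertices, 5 edges.
Vertex 2 has neighbors [4], degree = 1.
Handshaking lemma: 2 * 5 = 10.
A graph is a tree iff it is connected and has exactly n-1 edges. This graph is connected (all 6 vertices in one component) and has 6-1 = 5 edges. It is a tree.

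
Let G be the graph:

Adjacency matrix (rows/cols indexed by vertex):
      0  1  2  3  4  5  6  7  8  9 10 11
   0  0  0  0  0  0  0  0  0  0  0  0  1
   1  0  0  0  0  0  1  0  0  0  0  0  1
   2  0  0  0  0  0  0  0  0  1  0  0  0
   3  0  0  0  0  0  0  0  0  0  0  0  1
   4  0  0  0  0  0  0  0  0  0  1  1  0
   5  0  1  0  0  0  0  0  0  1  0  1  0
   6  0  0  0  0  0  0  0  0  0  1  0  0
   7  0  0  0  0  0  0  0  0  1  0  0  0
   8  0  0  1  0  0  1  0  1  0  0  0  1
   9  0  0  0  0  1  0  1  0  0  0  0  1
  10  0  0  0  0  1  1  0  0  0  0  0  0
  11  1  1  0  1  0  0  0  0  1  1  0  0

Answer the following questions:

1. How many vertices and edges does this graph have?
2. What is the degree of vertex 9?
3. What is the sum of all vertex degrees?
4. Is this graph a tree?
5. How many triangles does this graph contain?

Count: 12 vertices, 13 edges.
Vertex 9 has neighbors [4, 6, 11], degree = 3.
Handshaking lemma: 2 * 13 = 26.
A tree on 12 vertices has 11 edges. This graph has 13 edges (2 extra). Not a tree.
Number of triangles = 0.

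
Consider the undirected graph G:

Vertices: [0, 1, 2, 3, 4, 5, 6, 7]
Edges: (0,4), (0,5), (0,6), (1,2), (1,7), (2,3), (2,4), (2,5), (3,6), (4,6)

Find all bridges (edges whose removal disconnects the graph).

A bridge is an edge whose removal increases the number of connected components.
Bridges found: (1,2), (1,7)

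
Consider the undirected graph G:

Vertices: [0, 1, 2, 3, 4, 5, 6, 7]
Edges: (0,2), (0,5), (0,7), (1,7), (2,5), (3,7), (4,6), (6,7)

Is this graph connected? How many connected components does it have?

Checking connectivity: the graph has 1 connected component(s).
All vertices are reachable from each other. The graph IS connected.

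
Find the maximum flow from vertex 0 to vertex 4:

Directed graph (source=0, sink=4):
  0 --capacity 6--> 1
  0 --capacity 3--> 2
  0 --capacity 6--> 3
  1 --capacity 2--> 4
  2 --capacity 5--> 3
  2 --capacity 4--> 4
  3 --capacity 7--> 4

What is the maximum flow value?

Computing max flow:
  Flow on (0->1): 2/6
  Flow on (0->2): 3/3
  Flow on (0->3): 6/6
  Flow on (1->4): 2/2
  Flow on (2->4): 3/4
  Flow on (3->4): 6/7
Maximum flow = 11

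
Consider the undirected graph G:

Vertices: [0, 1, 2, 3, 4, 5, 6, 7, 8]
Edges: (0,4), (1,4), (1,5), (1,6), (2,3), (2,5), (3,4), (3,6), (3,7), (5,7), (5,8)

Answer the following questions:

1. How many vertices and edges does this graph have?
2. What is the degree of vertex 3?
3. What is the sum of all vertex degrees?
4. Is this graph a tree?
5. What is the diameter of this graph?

Count: 9 vertices, 11 edges.
Vertex 3 has neighbors [2, 4, 6, 7], degree = 4.
Handshaking lemma: 2 * 11 = 22.
A tree on 9 vertices has 8 edges. This graph has 11 edges (3 extra). Not a tree.
Diameter (longest shortest path) = 4.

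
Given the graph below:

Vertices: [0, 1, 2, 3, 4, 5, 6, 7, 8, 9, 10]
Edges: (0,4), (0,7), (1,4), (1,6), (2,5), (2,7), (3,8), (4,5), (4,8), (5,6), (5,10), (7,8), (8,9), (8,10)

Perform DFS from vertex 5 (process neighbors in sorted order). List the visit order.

DFS from vertex 5 (neighbors processed in ascending order):
Visit order: 5, 2, 7, 0, 4, 1, 6, 8, 3, 9, 10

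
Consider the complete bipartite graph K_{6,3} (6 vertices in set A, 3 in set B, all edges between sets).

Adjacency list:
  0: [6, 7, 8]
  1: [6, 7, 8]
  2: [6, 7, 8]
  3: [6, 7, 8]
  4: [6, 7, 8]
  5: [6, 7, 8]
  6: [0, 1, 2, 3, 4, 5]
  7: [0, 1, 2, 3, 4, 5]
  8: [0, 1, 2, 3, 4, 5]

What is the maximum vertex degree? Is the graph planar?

Set-A vertices have degree 3; set-B vertices have degree 6. Maximum degree = max(6,3) = 6.
K_{6,3} contains K_{3,3} as a subgraph (since both sides have >= 3 vertices); by Kuratowski's theorem it is not planar.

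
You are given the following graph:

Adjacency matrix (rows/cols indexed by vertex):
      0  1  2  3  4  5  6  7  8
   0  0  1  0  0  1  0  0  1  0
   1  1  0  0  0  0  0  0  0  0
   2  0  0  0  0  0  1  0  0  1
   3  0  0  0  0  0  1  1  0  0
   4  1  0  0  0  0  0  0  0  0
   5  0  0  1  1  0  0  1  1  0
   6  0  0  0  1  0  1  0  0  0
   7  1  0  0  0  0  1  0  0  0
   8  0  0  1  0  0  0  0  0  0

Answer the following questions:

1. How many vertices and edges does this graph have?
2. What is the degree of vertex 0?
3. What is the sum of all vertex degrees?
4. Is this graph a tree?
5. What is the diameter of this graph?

Count: 9 vertices, 9 edges.
Vertex 0 has neighbors [1, 4, 7], degree = 3.
Handshaking lemma: 2 * 9 = 18.
A tree on 9 vertices has 8 edges. This graph has 9 edges (1 extra). Not a tree.
Diameter (longest shortest path) = 5.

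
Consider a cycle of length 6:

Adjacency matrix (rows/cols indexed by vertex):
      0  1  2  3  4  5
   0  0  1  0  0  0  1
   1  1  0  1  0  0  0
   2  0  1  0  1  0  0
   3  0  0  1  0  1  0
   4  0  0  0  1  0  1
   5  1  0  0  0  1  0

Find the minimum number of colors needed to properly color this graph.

This is an even cycle (C_6). Even cycles are bipartite.
Chromatic number = 2.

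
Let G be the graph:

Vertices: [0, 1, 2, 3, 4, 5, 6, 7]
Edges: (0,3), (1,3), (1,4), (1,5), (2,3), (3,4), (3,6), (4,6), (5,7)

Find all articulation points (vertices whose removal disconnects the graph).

An articulation point is a vertex whose removal disconnects the graph.
Articulation points: [1, 3, 5]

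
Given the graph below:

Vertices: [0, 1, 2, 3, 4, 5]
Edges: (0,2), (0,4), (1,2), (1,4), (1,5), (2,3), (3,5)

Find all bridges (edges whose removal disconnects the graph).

No bridges found. The graph is 2-edge-connected (no single edge removal disconnects it).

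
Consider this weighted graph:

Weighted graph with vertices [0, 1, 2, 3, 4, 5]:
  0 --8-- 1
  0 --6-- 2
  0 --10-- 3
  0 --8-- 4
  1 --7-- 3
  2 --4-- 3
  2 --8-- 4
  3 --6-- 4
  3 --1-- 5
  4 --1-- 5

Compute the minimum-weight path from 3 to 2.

Using Dijkstra's algorithm from vertex 3:
Shortest path: 3 -> 2
Total weight: 4 = 4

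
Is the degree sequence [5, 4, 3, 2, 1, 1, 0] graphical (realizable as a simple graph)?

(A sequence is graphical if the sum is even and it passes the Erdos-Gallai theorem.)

Sum of degrees = 16. Sum is even but fails Erdos-Gallai. The sequence is NOT graphical.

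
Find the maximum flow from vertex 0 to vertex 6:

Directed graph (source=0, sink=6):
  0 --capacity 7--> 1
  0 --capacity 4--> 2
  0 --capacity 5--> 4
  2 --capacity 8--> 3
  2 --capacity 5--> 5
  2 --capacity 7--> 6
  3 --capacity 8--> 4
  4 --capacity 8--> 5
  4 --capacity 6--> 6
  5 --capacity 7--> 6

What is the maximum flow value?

Computing max flow:
  Flow on (0->2): 4/4
  Flow on (0->4): 5/5
  Flow on (2->6): 4/7
  Flow on (4->6): 5/6
Maximum flow = 9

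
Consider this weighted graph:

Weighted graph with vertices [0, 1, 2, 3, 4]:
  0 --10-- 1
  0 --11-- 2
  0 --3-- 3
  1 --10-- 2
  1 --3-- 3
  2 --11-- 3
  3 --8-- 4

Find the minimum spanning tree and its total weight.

Applying Kruskal's algorithm (sort edges by weight, add if no cycle):
  Add (0,3) w=3
  Add (1,3) w=3
  Add (3,4) w=8
  Skip (0,1) w=10 (creates cycle)
  Add (1,2) w=10
  Skip (0,2) w=11 (creates cycle)
  Skip (2,3) w=11 (creates cycle)
MST weight = 24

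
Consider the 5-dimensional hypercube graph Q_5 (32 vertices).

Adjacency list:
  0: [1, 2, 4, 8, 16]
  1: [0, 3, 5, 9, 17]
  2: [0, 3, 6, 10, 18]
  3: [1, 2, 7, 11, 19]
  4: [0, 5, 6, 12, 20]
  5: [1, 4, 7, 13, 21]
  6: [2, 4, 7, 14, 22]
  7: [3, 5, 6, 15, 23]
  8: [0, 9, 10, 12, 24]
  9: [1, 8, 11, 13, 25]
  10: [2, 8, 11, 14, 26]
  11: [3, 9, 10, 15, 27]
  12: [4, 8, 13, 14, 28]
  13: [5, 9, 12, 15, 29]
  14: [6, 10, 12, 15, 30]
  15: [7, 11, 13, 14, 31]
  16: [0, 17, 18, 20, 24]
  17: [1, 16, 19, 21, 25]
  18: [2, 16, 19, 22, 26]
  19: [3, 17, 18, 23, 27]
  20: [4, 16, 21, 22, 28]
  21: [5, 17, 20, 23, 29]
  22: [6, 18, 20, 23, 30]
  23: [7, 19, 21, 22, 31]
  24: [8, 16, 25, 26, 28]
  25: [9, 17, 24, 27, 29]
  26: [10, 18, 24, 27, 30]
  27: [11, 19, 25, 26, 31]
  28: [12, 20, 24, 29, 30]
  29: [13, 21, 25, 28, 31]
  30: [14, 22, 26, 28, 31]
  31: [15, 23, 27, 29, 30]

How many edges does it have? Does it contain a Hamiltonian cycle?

Q_5 has 32 * 5 / 2 = 80 edges.
Q_5 (d >= 2) always has a Hamiltonian cycle: a 5-bit cyclic Gray code visits every vertex exactly once and returns to the start.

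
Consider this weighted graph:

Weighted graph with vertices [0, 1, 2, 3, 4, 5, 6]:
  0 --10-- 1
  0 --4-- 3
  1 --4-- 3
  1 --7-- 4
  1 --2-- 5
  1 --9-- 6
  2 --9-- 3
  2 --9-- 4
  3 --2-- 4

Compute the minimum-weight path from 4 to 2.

Using Dijkstra's algorithm from vertex 4:
Shortest path: 4 -> 2
Total weight: 9 = 9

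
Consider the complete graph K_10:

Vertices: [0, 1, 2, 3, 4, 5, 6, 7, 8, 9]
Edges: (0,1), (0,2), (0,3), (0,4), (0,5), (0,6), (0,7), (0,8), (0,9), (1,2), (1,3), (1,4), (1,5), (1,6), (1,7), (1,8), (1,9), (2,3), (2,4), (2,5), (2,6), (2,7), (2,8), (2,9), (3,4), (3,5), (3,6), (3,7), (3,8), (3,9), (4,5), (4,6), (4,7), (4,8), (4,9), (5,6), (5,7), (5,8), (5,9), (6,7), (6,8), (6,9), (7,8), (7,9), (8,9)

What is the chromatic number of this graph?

In K_10, every vertex is adjacent to every other vertex.
Each vertex needs a unique color.
Chromatic number = 10.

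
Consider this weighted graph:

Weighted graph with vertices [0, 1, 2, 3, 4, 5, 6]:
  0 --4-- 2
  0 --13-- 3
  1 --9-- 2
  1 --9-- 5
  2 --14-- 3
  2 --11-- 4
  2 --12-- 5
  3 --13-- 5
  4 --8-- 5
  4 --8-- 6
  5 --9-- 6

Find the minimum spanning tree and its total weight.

Applying Kruskal's algorithm (sort edges by weight, add if no cycle):
  Add (0,2) w=4
  Add (4,5) w=8
  Add (4,6) w=8
  Add (1,2) w=9
  Add (1,5) w=9
  Skip (5,6) w=9 (creates cycle)
  Skip (2,4) w=11 (creates cycle)
  Skip (2,5) w=12 (creates cycle)
  Add (0,3) w=13
  Skip (3,5) w=13 (creates cycle)
  Skip (2,3) w=14 (creates cycle)
MST weight = 51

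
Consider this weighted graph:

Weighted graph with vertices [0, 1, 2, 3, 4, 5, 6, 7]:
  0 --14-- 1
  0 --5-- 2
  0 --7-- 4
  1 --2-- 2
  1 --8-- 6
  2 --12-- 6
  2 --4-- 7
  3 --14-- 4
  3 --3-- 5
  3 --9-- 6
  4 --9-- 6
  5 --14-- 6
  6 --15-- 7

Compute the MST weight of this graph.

Applying Kruskal's algorithm (sort edges by weight, add if no cycle):
  Add (1,2) w=2
  Add (3,5) w=3
  Add (2,7) w=4
  Add (0,2) w=5
  Add (0,4) w=7
  Add (1,6) w=8
  Add (3,6) w=9
  Skip (4,6) w=9 (creates cycle)
  Skip (2,6) w=12 (creates cycle)
  Skip (0,1) w=14 (creates cycle)
  Skip (3,4) w=14 (creates cycle)
  Skip (5,6) w=14 (creates cycle)
  Skip (6,7) w=15 (creates cycle)
MST weight = 38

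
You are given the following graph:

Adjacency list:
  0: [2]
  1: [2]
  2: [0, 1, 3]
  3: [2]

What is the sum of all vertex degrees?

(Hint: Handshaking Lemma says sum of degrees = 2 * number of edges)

Count edges: 3 edges.
By Handshaking Lemma: sum of degrees = 2 * 3 = 6.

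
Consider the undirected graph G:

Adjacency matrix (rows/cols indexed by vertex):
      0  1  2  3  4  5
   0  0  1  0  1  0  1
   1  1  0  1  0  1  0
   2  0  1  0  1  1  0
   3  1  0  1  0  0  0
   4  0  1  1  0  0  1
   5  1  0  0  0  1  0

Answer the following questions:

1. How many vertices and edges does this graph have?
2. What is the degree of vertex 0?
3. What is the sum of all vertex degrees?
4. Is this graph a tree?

Count: 6 vertices, 8 edges.
Vertex 0 has neighbors [1, 3, 5], degree = 3.
Handshaking lemma: 2 * 8 = 16.
A tree on 6 vertices has 5 edges. This graph has 8 edges (3 extra). Not a tree.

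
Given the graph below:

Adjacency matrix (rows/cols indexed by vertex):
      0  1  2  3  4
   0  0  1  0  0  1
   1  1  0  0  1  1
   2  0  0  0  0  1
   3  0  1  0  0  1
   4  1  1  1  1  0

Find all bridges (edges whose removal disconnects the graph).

A bridge is an edge whose removal increases the number of connected components.
Bridges found: (2,4)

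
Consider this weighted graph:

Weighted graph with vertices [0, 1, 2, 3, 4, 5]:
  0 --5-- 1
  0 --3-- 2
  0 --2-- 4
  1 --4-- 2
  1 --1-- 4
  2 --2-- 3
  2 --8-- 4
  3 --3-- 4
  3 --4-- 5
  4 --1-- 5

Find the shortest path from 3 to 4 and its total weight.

Using Dijkstra's algorithm from vertex 3:
Shortest path: 3 -> 4
Total weight: 3 = 3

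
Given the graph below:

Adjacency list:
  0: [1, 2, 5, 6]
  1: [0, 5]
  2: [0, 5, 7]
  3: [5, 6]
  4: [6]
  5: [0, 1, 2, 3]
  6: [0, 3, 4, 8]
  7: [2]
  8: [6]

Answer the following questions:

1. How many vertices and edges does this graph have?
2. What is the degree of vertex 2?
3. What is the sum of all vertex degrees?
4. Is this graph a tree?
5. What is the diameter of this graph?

Count: 9 vertices, 11 edges.
Vertex 2 has neighbors [0, 5, 7], degree = 3.
Handshaking lemma: 2 * 11 = 22.
A tree on 9 vertices has 8 edges. This graph has 11 edges (3 extra). Not a tree.
Diameter (longest shortest path) = 4.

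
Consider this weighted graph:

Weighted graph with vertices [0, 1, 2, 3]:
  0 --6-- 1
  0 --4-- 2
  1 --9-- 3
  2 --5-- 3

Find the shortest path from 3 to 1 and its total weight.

Using Dijkstra's algorithm from vertex 3:
Shortest path: 3 -> 1
Total weight: 9 = 9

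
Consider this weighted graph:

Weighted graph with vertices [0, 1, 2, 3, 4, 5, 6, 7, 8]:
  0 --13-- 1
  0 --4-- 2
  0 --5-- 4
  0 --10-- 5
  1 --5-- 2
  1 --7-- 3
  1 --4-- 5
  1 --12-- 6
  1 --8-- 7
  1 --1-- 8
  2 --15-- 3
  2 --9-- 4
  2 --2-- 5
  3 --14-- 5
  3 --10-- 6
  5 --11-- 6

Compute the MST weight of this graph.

Applying Kruskal's algorithm (sort edges by weight, add if no cycle):
  Add (1,8) w=1
  Add (2,5) w=2
  Add (0,2) w=4
  Add (1,5) w=4
  Add (0,4) w=5
  Skip (1,2) w=5 (creates cycle)
  Add (1,3) w=7
  Add (1,7) w=8
  Skip (2,4) w=9 (creates cycle)
  Skip (0,5) w=10 (creates cycle)
  Add (3,6) w=10
  Skip (5,6) w=11 (creates cycle)
  Skip (1,6) w=12 (creates cycle)
  Skip (0,1) w=13 (creates cycle)
  Skip (3,5) w=14 (creates cycle)
  Skip (2,3) w=15 (creates cycle)
MST weight = 41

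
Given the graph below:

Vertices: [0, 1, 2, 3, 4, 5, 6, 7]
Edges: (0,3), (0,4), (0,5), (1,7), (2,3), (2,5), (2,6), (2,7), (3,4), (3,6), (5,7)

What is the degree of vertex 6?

Vertex 6 has neighbors [2, 3], so deg(6) = 2.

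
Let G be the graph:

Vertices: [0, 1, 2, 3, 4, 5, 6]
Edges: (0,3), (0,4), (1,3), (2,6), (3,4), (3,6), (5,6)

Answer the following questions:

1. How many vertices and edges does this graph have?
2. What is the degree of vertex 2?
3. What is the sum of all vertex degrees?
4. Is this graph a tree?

Count: 7 vertices, 7 edges.
Vertex 2 has neighbors [6], degree = 1.
Handshaking lemma: 2 * 7 = 14.
A tree on 7 vertices has 6 edges. This graph has 7 edges (1 extra). Not a tree.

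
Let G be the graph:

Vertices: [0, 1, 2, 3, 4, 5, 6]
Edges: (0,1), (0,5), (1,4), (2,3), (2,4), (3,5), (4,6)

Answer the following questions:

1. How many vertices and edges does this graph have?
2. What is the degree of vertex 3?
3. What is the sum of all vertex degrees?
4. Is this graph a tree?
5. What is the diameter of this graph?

Count: 7 vertices, 7 edges.
Vertex 3 has neighbors [2, 5], degree = 2.
Handshaking lemma: 2 * 7 = 14.
A tree on 7 vertices has 6 edges. This graph has 7 edges (1 extra). Not a tree.
Diameter (longest shortest path) = 4.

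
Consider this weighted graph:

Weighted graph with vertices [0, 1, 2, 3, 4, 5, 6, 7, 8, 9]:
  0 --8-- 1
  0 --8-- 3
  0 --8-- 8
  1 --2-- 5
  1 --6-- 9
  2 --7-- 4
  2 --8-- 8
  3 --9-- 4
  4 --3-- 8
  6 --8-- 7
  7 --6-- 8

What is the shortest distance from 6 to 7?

Using Dijkstra's algorithm from vertex 6:
Shortest path: 6 -> 7
Total weight: 8 = 8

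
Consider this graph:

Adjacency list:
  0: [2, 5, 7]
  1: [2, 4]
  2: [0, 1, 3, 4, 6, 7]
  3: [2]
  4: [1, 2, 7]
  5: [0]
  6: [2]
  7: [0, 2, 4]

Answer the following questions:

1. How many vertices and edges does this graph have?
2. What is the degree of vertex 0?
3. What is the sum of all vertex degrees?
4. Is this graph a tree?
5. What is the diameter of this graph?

Count: 8 vertices, 10 edges.
Vertex 0 has neighbors [2, 5, 7], degree = 3.
Handshaking lemma: 2 * 10 = 20.
A tree on 8 vertices has 7 edges. This graph has 10 edges (3 extra). Not a tree.
Diameter (longest shortest path) = 3.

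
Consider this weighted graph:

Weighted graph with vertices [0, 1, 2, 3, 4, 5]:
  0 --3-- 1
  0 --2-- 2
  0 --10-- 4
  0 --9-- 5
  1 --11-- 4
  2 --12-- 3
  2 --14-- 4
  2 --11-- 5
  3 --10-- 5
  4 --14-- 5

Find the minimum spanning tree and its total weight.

Applying Kruskal's algorithm (sort edges by weight, add if no cycle):
  Add (0,2) w=2
  Add (0,1) w=3
  Add (0,5) w=9
  Add (0,4) w=10
  Add (3,5) w=10
  Skip (1,4) w=11 (creates cycle)
  Skip (2,5) w=11 (creates cycle)
  Skip (2,3) w=12 (creates cycle)
  Skip (2,4) w=14 (creates cycle)
  Skip (4,5) w=14 (creates cycle)
MST weight = 34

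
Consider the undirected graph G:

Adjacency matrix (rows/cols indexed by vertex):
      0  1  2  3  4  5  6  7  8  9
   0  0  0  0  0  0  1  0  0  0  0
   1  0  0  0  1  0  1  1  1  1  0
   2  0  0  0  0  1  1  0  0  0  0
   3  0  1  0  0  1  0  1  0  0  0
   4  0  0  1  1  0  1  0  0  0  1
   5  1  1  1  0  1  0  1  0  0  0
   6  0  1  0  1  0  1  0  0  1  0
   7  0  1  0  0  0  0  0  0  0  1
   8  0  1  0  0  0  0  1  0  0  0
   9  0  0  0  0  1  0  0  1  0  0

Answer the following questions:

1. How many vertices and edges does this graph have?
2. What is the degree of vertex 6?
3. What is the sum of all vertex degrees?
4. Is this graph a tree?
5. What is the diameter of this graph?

Count: 10 vertices, 15 edges.
Vertex 6 has neighbors [1, 3, 5, 8], degree = 4.
Handshaking lemma: 2 * 15 = 30.
A tree on 10 vertices has 9 edges. This graph has 15 edges (6 extra). Not a tree.
Diameter (longest shortest path) = 3.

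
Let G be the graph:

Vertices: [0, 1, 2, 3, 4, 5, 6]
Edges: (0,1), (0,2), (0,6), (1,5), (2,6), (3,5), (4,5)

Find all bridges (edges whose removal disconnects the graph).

A bridge is an edge whose removal increases the number of connected components.
Bridges found: (0,1), (1,5), (3,5), (4,5)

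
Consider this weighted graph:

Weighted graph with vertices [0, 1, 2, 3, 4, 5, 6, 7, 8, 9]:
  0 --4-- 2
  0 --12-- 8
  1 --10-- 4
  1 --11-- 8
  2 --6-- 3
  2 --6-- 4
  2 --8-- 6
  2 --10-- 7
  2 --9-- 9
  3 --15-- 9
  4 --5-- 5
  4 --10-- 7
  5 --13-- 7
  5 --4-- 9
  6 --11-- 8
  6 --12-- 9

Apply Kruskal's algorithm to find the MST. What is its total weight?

Applying Kruskal's algorithm (sort edges by weight, add if no cycle):
  Add (0,2) w=4
  Add (5,9) w=4
  Add (4,5) w=5
  Add (2,3) w=6
  Add (2,4) w=6
  Add (2,6) w=8
  Skip (2,9) w=9 (creates cycle)
  Add (1,4) w=10
  Add (2,7) w=10
  Skip (4,7) w=10 (creates cycle)
  Add (1,8) w=11
  Skip (6,8) w=11 (creates cycle)
  Skip (0,8) w=12 (creates cycle)
  Skip (6,9) w=12 (creates cycle)
  Skip (5,7) w=13 (creates cycle)
  Skip (3,9) w=15 (creates cycle)
MST weight = 64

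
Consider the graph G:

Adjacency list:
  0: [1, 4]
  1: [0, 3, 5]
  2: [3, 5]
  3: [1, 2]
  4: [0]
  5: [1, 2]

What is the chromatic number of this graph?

The graph has a maximum clique of size 2 (lower bound on chromatic number).
A valid 2-coloring: {0: 1, 1: 0, 2: 0, 3: 1, 4: 0, 5: 1}.
Chromatic number = 2.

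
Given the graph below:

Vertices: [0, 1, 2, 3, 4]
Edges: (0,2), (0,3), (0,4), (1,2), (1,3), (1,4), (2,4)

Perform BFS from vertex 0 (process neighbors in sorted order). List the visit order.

BFS from vertex 0 (neighbors processed in ascending order):
Visit order: 0, 2, 3, 4, 1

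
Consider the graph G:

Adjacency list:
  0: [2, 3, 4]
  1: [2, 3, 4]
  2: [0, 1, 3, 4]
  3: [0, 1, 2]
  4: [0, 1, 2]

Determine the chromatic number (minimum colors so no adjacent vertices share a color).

The graph has a maximum clique of size 3 (lower bound on chromatic number).
A valid 3-coloring: {0: 1, 1: 1, 2: 0, 3: 2, 4: 2}.
Chromatic number = 3.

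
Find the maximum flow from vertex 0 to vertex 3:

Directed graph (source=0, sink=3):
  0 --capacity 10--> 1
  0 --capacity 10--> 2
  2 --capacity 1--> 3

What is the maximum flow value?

Computing max flow:
  Flow on (0->2): 1/10
  Flow on (2->3): 1/1
Maximum flow = 1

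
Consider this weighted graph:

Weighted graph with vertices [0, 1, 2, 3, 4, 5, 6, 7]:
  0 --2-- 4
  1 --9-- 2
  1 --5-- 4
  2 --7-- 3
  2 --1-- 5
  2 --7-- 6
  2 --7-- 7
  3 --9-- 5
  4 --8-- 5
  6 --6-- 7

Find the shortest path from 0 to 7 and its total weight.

Using Dijkstra's algorithm from vertex 0:
Shortest path: 0 -> 4 -> 5 -> 2 -> 7
Total weight: 2 + 8 + 1 + 7 = 18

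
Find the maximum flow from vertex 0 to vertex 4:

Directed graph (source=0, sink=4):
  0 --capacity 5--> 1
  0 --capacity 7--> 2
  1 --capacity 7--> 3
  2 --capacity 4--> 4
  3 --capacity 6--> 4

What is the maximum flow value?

Computing max flow:
  Flow on (0->1): 5/5
  Flow on (0->2): 4/7
  Flow on (1->3): 5/7
  Flow on (2->4): 4/4
  Flow on (3->4): 5/6
Maximum flow = 9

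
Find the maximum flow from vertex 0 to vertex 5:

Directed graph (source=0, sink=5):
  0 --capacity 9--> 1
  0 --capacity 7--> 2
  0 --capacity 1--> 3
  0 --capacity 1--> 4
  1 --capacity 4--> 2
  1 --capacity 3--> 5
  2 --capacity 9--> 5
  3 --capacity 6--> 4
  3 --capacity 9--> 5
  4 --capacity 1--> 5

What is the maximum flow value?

Computing max flow:
  Flow on (0->1): 7/9
  Flow on (0->2): 5/7
  Flow on (0->3): 1/1
  Flow on (0->4): 1/1
  Flow on (1->2): 4/4
  Flow on (1->5): 3/3
  Flow on (2->5): 9/9
  Flow on (3->5): 1/9
  Flow on (4->5): 1/1
Maximum flow = 14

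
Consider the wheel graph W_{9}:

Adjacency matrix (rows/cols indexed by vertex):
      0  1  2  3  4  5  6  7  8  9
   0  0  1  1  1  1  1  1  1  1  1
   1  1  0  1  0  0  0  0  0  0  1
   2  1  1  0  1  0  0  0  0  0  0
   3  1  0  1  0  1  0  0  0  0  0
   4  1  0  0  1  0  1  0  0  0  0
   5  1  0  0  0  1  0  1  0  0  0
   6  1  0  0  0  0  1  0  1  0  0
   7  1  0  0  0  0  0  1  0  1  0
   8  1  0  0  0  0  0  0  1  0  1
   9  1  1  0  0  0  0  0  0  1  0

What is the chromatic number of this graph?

W_{9} = C_{9} plus a hub adjacent to every cycle vertex.
The outer cycle needs 3 colors (odd cycle); the hub is adjacent to all of them so needs a fresh color.
Chromatic number = 3 + 1 = 4.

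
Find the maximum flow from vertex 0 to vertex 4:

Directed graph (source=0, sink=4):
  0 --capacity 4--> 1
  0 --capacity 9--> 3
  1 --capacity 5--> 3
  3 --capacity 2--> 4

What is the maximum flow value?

Computing max flow:
  Flow on (0->3): 2/9
  Flow on (3->4): 2/2
Maximum flow = 2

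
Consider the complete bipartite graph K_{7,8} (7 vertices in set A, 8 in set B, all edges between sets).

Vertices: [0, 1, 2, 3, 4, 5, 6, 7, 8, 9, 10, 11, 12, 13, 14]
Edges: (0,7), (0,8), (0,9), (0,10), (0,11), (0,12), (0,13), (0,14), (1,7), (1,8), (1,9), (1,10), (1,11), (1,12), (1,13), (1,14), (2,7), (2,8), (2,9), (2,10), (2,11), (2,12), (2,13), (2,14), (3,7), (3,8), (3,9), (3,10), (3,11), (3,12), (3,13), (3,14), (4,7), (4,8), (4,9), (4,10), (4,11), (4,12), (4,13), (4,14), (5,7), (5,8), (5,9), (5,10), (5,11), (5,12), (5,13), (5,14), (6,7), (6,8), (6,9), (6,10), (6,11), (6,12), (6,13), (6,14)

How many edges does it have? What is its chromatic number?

K_{7,8} has 7 * 8 = 56 edges.
Bipartite graphs have chromatic number 2 (color each partition differently).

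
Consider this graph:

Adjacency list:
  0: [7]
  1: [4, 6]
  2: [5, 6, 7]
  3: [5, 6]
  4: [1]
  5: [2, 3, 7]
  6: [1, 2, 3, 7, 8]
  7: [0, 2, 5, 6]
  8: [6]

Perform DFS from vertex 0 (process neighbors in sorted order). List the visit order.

DFS from vertex 0 (neighbors processed in ascending order):
Visit order: 0, 7, 2, 5, 3, 6, 1, 4, 8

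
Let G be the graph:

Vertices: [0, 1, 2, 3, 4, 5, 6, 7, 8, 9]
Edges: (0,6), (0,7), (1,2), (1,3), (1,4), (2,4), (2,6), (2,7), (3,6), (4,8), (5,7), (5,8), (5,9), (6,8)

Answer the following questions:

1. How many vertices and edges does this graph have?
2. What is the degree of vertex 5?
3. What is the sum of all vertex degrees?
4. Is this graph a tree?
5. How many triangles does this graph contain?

Count: 10 vertices, 14 edges.
Vertex 5 has neighbors [7, 8, 9], degree = 3.
Handshaking lemma: 2 * 14 = 28.
A tree on 10 vertices has 9 edges. This graph has 14 edges (5 extra). Not a tree.
Number of triangles = 1.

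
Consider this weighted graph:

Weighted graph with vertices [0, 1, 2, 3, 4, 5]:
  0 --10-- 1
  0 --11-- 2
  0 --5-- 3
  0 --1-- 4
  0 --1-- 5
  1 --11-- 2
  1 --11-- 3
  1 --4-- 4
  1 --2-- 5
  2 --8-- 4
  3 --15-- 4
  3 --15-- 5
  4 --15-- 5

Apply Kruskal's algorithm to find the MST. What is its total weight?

Applying Kruskal's algorithm (sort edges by weight, add if no cycle):
  Add (0,4) w=1
  Add (0,5) w=1
  Add (1,5) w=2
  Skip (1,4) w=4 (creates cycle)
  Add (0,3) w=5
  Add (2,4) w=8
  Skip (0,1) w=10 (creates cycle)
  Skip (0,2) w=11 (creates cycle)
  Skip (1,3) w=11 (creates cycle)
  Skip (1,2) w=11 (creates cycle)
  Skip (3,4) w=15 (creates cycle)
  Skip (3,5) w=15 (creates cycle)
  Skip (4,5) w=15 (creates cycle)
MST weight = 17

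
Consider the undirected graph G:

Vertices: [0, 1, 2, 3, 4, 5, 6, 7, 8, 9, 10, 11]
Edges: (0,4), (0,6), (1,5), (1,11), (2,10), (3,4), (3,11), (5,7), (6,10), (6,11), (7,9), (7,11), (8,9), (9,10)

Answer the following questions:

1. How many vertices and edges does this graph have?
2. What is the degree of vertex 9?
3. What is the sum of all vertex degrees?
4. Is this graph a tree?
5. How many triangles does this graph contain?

Count: 12 vertices, 14 edges.
Vertex 9 has neighbors [7, 8, 10], degree = 3.
Handshaking lemma: 2 * 14 = 28.
A tree on 12 vertices has 11 edges. This graph has 14 edges (3 extra). Not a tree.
Number of triangles = 0.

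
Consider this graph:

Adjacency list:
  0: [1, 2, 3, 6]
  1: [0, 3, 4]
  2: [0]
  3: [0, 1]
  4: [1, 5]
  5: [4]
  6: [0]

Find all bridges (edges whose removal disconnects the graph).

A bridge is an edge whose removal increases the number of connected components.
Bridges found: (0,2), (0,6), (1,4), (4,5)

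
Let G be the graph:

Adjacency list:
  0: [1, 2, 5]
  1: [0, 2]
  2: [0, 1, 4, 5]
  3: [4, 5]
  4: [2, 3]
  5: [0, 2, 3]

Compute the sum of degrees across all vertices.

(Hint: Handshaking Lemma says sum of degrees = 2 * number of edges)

Count edges: 8 edges.
By Handshaking Lemma: sum of degrees = 2 * 8 = 16.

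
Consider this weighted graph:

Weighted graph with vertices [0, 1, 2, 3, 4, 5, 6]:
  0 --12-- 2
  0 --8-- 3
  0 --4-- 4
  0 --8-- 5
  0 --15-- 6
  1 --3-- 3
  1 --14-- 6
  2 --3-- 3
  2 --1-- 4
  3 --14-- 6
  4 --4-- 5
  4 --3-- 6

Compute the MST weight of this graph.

Applying Kruskal's algorithm (sort edges by weight, add if no cycle):
  Add (2,4) w=1
  Add (1,3) w=3
  Add (2,3) w=3
  Add (4,6) w=3
  Add (0,4) w=4
  Add (4,5) w=4
  Skip (0,5) w=8 (creates cycle)
  Skip (0,3) w=8 (creates cycle)
  Skip (0,2) w=12 (creates cycle)
  Skip (1,6) w=14 (creates cycle)
  Skip (3,6) w=14 (creates cycle)
  Skip (0,6) w=15 (creates cycle)
MST weight = 18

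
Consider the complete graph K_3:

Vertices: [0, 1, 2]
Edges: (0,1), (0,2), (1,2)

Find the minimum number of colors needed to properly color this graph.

In K_3, every vertex is adjacent to every other vertex.
Each vertex needs a unique color.
Chromatic number = 3.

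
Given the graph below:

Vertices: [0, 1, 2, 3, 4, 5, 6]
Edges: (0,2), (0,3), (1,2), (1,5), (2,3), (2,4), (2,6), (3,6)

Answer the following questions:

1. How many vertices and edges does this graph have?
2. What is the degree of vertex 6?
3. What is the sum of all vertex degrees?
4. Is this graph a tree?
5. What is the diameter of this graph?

Count: 7 vertices, 8 edges.
Vertex 6 has neighbors [2, 3], degree = 2.
Handshaking lemma: 2 * 8 = 16.
A tree on 7 vertices has 6 edges. This graph has 8 edges (2 extra). Not a tree.
Diameter (longest shortest path) = 3.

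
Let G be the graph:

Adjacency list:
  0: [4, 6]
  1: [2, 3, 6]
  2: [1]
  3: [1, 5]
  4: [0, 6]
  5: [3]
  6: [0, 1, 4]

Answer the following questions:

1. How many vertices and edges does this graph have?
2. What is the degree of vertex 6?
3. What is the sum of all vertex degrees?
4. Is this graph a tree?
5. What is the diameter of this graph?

Count: 7 vertices, 7 edges.
Vertex 6 has neighbors [0, 1, 4], degree = 3.
Handshaking lemma: 2 * 7 = 14.
A tree on 7 vertices has 6 edges. This graph has 7 edges (1 extra). Not a tree.
Diameter (longest shortest path) = 4.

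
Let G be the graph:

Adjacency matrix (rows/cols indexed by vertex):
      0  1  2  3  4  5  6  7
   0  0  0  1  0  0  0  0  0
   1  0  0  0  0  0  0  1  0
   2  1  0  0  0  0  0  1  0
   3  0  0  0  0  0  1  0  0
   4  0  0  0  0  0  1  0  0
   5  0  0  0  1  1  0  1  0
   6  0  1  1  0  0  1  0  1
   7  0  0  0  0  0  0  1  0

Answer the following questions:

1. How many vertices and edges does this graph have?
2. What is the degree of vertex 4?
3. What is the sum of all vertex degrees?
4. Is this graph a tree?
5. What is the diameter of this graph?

Count: 8 vertices, 7 edges.
Vertex 4 has neighbors [5], degree = 1.
Handshaking lemma: 2 * 7 = 14.
A graph is a tree iff it is connected and has exactly n-1 edges. This graph is connected (all 8 vertices in one component) and has 8-1 = 7 edges. It is a tree.
Diameter (longest shortest path) = 4.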